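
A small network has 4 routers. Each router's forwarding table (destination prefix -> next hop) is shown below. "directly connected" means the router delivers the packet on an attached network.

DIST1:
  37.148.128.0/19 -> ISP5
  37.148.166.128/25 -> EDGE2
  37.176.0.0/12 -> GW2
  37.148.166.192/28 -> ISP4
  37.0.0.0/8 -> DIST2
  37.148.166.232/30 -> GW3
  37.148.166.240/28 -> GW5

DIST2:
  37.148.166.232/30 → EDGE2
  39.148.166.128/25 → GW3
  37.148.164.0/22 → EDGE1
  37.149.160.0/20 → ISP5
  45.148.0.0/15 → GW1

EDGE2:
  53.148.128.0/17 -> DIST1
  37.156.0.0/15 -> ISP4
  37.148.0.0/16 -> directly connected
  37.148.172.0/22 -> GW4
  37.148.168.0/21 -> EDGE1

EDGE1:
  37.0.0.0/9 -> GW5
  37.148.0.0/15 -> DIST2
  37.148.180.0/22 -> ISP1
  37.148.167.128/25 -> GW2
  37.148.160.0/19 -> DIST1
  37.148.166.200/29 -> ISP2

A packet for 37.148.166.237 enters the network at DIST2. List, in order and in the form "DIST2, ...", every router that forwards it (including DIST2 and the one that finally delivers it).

At DIST2: longest match for 37.148.166.237 is 37.148.164.0/22 -> EDGE1
At EDGE1: longest match for 37.148.166.237 is 37.148.160.0/19 -> DIST1
At DIST1: longest match for 37.148.166.237 is 37.148.166.128/25 -> EDGE2
At EDGE2: longest match for 37.148.166.237 is 37.148.0.0/16 -> directly connected

DIST2, EDGE1, DIST1, EDGE2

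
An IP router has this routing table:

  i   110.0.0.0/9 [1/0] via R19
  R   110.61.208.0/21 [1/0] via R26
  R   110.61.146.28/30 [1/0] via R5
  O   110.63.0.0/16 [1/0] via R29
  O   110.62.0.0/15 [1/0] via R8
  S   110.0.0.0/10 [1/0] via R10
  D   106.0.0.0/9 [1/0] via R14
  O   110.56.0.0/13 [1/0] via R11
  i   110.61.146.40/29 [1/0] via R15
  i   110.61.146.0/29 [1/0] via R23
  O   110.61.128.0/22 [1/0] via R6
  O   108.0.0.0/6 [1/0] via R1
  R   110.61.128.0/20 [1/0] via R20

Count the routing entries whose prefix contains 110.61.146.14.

4

Prefixes containing 110.61.146.14:
  108.0.0.0/6 (108.0.0.0 - 111.255.255.255)
  110.0.0.0/9 (110.0.0.0 - 110.127.255.255)
  110.0.0.0/10 (110.0.0.0 - 110.63.255.255)
  110.56.0.0/13 (110.56.0.0 - 110.63.255.255)
Total matching entries: 4.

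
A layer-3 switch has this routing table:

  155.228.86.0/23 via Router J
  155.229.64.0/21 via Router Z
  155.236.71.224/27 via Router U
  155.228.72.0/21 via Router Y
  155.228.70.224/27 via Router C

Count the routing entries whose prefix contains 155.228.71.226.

0

No listed prefix contains 155.228.71.226.
Total matching entries: 0.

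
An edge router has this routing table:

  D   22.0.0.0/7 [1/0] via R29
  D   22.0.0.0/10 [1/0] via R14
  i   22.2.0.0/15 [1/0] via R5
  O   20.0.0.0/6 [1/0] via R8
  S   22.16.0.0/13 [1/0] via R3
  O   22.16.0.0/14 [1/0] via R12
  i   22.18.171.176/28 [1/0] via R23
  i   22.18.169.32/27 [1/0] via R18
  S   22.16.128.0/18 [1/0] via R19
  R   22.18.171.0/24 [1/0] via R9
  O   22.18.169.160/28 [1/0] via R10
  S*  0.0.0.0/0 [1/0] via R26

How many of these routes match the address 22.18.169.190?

Prefixes containing 22.18.169.190:
  0.0.0.0/0 (default, matches everything)
  20.0.0.0/6 (20.0.0.0 - 23.255.255.255)
  22.0.0.0/7 (22.0.0.0 - 23.255.255.255)
  22.0.0.0/10 (22.0.0.0 - 22.63.255.255)
  22.16.0.0/13 (22.16.0.0 - 22.23.255.255)
  22.16.0.0/14 (22.16.0.0 - 22.19.255.255)
Total matching entries: 6.

6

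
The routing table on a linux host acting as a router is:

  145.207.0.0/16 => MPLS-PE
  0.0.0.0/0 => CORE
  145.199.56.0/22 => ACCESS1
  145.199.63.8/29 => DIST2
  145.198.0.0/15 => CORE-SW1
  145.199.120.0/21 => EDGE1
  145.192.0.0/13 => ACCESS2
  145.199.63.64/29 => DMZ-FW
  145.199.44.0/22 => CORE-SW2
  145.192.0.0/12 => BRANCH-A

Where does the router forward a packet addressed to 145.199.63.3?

Routes whose prefix contains 145.199.63.3:
  0.0.0.0/0 (default, matches everything) -> CORE
  145.192.0.0/12 (145.192.0.0 - 145.207.255.255) -> BRANCH-A
  145.192.0.0/13 (145.192.0.0 - 145.199.255.255) -> ACCESS2
  145.198.0.0/15 (145.198.0.0 - 145.199.255.255) -> CORE-SW1
More-specific entries that do NOT match:
  145.199.63.8/29 (145.199.63.8 - 145.199.63.15) does not contain 145.199.63.3
  145.199.63.64/29 (145.199.63.64 - 145.199.63.71) does not contain 145.199.63.3
  145.199.56.0/22 (145.199.56.0 - 145.199.59.255) does not contain 145.199.63.3
  145.199.44.0/22 (145.199.44.0 - 145.199.47.255) does not contain 145.199.63.3
  145.199.120.0/21 (145.199.120.0 - 145.199.127.255) does not contain 145.199.63.3
  145.207.0.0/16 (145.207.0.0 - 145.207.255.255) does not contain 145.199.63.3
Longest matching prefix is /15 -> next hop CORE-SW1.

CORE-SW1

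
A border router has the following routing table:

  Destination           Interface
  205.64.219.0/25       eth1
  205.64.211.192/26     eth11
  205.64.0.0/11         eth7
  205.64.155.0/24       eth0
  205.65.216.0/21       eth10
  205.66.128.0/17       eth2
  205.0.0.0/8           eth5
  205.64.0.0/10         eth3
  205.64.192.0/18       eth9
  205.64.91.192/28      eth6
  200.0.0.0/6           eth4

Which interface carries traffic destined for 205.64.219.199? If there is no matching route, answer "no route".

eth9

Routes whose prefix contains 205.64.219.199:
  205.0.0.0/8 (205.0.0.0 - 205.255.255.255) -> eth5
  205.64.0.0/10 (205.64.0.0 - 205.127.255.255) -> eth3
  205.64.0.0/11 (205.64.0.0 - 205.95.255.255) -> eth7
  205.64.192.0/18 (205.64.192.0 - 205.64.255.255) -> eth9
More-specific entries that do NOT match:
  205.64.91.192/28 (205.64.91.192 - 205.64.91.207) does not contain 205.64.219.199
  205.64.211.192/26 (205.64.211.192 - 205.64.211.255) does not contain 205.64.219.199
  205.64.219.0/25 (205.64.219.0 - 205.64.219.127) does not contain 205.64.219.199
  205.64.155.0/24 (205.64.155.0 - 205.64.155.255) does not contain 205.64.219.199
  205.65.216.0/21 (205.65.216.0 - 205.65.223.255) does not contain 205.64.219.199
Longest matching prefix is /18 -> interface eth9.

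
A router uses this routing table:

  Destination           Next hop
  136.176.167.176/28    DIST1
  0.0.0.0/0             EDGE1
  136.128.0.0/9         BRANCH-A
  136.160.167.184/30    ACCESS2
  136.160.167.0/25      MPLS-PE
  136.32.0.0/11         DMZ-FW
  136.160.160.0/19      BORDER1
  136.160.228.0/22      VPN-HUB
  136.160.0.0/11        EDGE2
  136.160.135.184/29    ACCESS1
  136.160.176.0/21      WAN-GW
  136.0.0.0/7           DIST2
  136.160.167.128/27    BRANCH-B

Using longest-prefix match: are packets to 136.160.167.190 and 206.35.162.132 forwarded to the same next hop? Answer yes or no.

136.160.167.190: longest match 136.160.160.0/19 -> BORDER1
206.35.162.132: longest match 0.0.0.0/0 -> EDGE1

no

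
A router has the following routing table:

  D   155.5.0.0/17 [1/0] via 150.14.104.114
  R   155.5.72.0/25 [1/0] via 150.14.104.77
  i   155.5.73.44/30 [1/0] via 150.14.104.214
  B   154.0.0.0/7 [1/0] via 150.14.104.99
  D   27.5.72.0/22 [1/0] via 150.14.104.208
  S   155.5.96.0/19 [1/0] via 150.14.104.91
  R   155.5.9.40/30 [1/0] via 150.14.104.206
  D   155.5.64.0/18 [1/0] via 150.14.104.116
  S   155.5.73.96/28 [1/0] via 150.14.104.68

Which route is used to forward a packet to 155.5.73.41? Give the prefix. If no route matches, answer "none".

Entries matching 155.5.73.41:
  154.0.0.0/7 (154.0.0.0 - 155.255.255.255)
  155.5.0.0/17 (155.5.0.0 - 155.5.127.255)
  155.5.64.0/18 (155.5.64.0 - 155.5.127.255)
Most specific is 155.5.64.0/18.

155.5.64.0/18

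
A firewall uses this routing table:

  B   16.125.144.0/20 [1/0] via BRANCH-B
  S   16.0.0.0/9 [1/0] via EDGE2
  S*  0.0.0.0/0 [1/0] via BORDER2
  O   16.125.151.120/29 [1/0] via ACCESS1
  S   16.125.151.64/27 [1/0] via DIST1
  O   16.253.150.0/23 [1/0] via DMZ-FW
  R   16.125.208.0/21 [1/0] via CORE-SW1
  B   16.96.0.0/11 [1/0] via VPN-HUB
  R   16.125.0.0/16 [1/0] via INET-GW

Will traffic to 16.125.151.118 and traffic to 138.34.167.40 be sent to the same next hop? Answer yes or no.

no

16.125.151.118: longest match 16.125.144.0/20 -> BRANCH-B
138.34.167.40: longest match 0.0.0.0/0 -> BORDER2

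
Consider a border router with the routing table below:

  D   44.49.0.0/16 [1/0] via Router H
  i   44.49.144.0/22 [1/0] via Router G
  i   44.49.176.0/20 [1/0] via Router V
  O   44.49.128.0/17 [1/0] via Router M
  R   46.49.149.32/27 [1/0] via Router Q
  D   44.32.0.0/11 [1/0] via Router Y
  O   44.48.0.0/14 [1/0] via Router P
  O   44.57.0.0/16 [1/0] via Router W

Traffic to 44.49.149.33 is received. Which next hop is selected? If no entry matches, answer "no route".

Router M

Routes whose prefix contains 44.49.149.33:
  44.32.0.0/11 (44.32.0.0 - 44.63.255.255) -> Router Y
  44.48.0.0/14 (44.48.0.0 - 44.51.255.255) -> Router P
  44.49.0.0/16 (44.49.0.0 - 44.49.255.255) -> Router H
  44.49.128.0/17 (44.49.128.0 - 44.49.255.255) -> Router M
More-specific entries that do NOT match:
  46.49.149.32/27 (46.49.149.32 - 46.49.149.63) does not contain 44.49.149.33
  44.49.144.0/22 (44.49.144.0 - 44.49.147.255) does not contain 44.49.149.33
  44.49.176.0/20 (44.49.176.0 - 44.49.191.255) does not contain 44.49.149.33
Longest matching prefix is /17 -> next hop Router M.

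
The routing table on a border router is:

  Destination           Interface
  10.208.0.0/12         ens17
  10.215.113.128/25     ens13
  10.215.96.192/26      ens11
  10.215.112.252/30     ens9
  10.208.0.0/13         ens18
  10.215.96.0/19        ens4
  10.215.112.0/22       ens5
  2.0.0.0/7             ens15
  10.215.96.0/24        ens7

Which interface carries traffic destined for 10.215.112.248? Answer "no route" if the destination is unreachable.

Routes whose prefix contains 10.215.112.248:
  10.208.0.0/12 (10.208.0.0 - 10.223.255.255) -> ens17
  10.208.0.0/13 (10.208.0.0 - 10.215.255.255) -> ens18
  10.215.96.0/19 (10.215.96.0 - 10.215.127.255) -> ens4
  10.215.112.0/22 (10.215.112.0 - 10.215.115.255) -> ens5
More-specific entries that do NOT match:
  10.215.112.252/30 (10.215.112.252 - 10.215.112.255) does not contain 10.215.112.248
  10.215.96.192/26 (10.215.96.192 - 10.215.96.255) does not contain 10.215.112.248
  10.215.113.128/25 (10.215.113.128 - 10.215.113.255) does not contain 10.215.112.248
  10.215.96.0/24 (10.215.96.0 - 10.215.96.255) does not contain 10.215.112.248
Longest matching prefix is /22 -> interface ens5.

ens5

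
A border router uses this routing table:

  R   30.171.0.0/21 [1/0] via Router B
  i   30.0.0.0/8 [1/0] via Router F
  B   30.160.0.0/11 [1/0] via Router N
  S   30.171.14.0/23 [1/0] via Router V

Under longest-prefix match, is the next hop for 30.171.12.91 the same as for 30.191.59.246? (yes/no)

yes

30.171.12.91: longest match 30.160.0.0/11 -> Router N
30.191.59.246: longest match 30.160.0.0/11 -> Router N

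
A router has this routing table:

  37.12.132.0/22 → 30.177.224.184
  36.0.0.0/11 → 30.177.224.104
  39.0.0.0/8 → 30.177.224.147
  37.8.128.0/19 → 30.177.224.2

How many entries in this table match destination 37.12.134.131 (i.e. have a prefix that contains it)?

Prefixes containing 37.12.134.131:
  37.12.132.0/22 (37.12.132.0 - 37.12.135.255)
Total matching entries: 1.

1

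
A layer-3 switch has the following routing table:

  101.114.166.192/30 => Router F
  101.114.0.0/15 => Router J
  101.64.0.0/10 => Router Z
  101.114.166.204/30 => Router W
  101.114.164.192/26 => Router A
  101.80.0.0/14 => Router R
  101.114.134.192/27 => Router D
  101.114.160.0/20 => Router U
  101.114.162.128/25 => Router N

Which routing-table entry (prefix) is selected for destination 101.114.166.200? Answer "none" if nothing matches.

Entries matching 101.114.166.200:
  101.64.0.0/10 (101.64.0.0 - 101.127.255.255)
  101.114.0.0/15 (101.114.0.0 - 101.115.255.255)
  101.114.160.0/20 (101.114.160.0 - 101.114.175.255)
Most specific is 101.114.160.0/20.

101.114.160.0/20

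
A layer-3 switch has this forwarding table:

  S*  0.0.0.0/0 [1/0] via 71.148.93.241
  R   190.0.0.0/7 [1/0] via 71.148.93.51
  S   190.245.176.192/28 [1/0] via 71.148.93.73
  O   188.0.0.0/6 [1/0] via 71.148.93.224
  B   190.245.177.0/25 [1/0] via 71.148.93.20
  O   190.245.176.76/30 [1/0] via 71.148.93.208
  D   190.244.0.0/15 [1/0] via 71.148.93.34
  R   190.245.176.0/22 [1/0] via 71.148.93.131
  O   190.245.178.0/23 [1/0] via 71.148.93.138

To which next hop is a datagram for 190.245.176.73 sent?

71.148.93.131

Routes whose prefix contains 190.245.176.73:
  0.0.0.0/0 (default, matches everything) -> 71.148.93.241
  188.0.0.0/6 (188.0.0.0 - 191.255.255.255) -> 71.148.93.224
  190.0.0.0/7 (190.0.0.0 - 191.255.255.255) -> 71.148.93.51
  190.244.0.0/15 (190.244.0.0 - 190.245.255.255) -> 71.148.93.34
  190.245.176.0/22 (190.245.176.0 - 190.245.179.255) -> 71.148.93.131
More-specific entries that do NOT match:
  190.245.176.76/30 (190.245.176.76 - 190.245.176.79) does not contain 190.245.176.73
  190.245.176.192/28 (190.245.176.192 - 190.245.176.207) does not contain 190.245.176.73
  190.245.177.0/25 (190.245.177.0 - 190.245.177.127) does not contain 190.245.176.73
  190.245.178.0/23 (190.245.178.0 - 190.245.179.255) does not contain 190.245.176.73
Longest matching prefix is /22 -> next hop 71.148.93.131.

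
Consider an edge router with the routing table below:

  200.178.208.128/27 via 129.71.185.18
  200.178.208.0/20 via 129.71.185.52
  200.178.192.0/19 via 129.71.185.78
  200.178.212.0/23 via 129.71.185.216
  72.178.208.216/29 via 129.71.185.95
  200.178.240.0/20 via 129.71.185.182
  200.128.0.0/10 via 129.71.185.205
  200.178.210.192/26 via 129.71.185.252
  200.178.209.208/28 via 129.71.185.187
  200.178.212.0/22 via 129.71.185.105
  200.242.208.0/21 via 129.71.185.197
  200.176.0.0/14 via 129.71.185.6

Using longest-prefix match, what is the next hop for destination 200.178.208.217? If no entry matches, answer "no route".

129.71.185.52

Routes whose prefix contains 200.178.208.217:
  200.128.0.0/10 (200.128.0.0 - 200.191.255.255) -> 129.71.185.205
  200.176.0.0/14 (200.176.0.0 - 200.179.255.255) -> 129.71.185.6
  200.178.192.0/19 (200.178.192.0 - 200.178.223.255) -> 129.71.185.78
  200.178.208.0/20 (200.178.208.0 - 200.178.223.255) -> 129.71.185.52
More-specific entries that do NOT match:
  72.178.208.216/29 (72.178.208.216 - 72.178.208.223) does not contain 200.178.208.217
  200.178.209.208/28 (200.178.209.208 - 200.178.209.223) does not contain 200.178.208.217
  200.178.208.128/27 (200.178.208.128 - 200.178.208.159) does not contain 200.178.208.217
  200.178.210.192/26 (200.178.210.192 - 200.178.210.255) does not contain 200.178.208.217
  200.178.212.0/23 (200.178.212.0 - 200.178.213.255) does not contain 200.178.208.217
  200.178.212.0/22 (200.178.212.0 - 200.178.215.255) does not contain 200.178.208.217
  200.242.208.0/21 (200.242.208.0 - 200.242.215.255) does not contain 200.178.208.217
Longest matching prefix is /20 -> next hop 129.71.185.52.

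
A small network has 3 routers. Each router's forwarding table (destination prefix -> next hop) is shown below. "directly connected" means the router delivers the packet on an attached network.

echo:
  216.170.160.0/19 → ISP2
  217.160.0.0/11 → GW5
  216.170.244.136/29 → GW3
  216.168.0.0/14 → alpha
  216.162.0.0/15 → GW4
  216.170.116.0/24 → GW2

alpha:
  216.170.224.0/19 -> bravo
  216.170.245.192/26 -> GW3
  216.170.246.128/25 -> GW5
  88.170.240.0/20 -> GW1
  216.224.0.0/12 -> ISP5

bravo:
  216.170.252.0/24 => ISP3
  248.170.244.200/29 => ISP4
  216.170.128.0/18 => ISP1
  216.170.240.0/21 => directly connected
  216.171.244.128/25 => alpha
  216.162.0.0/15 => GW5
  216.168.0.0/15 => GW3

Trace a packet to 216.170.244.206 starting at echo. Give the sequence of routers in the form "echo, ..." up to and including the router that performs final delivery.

echo, alpha, bravo

At echo: longest match for 216.170.244.206 is 216.168.0.0/14 -> alpha
At alpha: longest match for 216.170.244.206 is 216.170.224.0/19 -> bravo
At bravo: longest match for 216.170.244.206 is 216.170.240.0/21 -> directly connected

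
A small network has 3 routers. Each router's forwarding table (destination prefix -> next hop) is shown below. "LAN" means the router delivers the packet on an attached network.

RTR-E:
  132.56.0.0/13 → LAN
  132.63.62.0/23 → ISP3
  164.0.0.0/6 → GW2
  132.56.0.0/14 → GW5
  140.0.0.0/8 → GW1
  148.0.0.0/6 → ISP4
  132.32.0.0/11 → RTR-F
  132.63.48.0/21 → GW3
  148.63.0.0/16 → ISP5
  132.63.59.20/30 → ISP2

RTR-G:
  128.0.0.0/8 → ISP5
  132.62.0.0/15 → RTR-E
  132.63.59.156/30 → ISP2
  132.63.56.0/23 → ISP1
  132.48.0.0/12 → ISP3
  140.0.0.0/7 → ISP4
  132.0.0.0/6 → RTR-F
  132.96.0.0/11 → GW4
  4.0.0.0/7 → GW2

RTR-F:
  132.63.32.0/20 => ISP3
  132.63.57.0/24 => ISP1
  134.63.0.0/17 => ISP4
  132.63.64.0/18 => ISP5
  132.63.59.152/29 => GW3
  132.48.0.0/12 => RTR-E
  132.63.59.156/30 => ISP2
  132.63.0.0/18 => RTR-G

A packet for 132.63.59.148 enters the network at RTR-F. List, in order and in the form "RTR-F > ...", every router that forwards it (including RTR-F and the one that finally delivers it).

At RTR-F: longest match for 132.63.59.148 is 132.63.0.0/18 -> RTR-G
At RTR-G: longest match for 132.63.59.148 is 132.62.0.0/15 -> RTR-E
At RTR-E: longest match for 132.63.59.148 is 132.56.0.0/13 -> LAN

RTR-F > RTR-G > RTR-E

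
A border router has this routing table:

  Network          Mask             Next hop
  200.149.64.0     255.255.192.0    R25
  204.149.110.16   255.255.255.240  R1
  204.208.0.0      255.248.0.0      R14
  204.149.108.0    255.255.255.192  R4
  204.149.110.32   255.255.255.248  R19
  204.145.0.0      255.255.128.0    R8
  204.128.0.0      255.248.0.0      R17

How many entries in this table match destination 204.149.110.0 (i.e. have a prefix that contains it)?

No listed prefix contains 204.149.110.0.
Total matching entries: 0.

0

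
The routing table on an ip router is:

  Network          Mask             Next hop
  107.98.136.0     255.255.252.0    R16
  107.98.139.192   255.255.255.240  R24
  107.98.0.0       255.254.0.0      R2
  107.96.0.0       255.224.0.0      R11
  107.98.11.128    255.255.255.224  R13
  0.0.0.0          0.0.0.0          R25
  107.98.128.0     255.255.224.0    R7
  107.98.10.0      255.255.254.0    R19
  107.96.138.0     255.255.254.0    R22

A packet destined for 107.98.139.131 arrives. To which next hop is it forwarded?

R16

Routes whose prefix contains 107.98.139.131:
  0.0.0.0/0 (default, matches everything) -> R25
  107.96.0.0/11 (107.96.0.0 - 107.127.255.255) -> R11
  107.98.0.0/15 (107.98.0.0 - 107.99.255.255) -> R2
  107.98.128.0/19 (107.98.128.0 - 107.98.159.255) -> R7
  107.98.136.0/22 (107.98.136.0 - 107.98.139.255) -> R16
More-specific entries that do NOT match:
  107.98.139.192/28 (107.98.139.192 - 107.98.139.207) does not contain 107.98.139.131
  107.98.11.128/27 (107.98.11.128 - 107.98.11.159) does not contain 107.98.139.131
  107.98.10.0/23 (107.98.10.0 - 107.98.11.255) does not contain 107.98.139.131
  107.96.138.0/23 (107.96.138.0 - 107.96.139.255) does not contain 107.98.139.131
Longest matching prefix is /22 -> next hop R16.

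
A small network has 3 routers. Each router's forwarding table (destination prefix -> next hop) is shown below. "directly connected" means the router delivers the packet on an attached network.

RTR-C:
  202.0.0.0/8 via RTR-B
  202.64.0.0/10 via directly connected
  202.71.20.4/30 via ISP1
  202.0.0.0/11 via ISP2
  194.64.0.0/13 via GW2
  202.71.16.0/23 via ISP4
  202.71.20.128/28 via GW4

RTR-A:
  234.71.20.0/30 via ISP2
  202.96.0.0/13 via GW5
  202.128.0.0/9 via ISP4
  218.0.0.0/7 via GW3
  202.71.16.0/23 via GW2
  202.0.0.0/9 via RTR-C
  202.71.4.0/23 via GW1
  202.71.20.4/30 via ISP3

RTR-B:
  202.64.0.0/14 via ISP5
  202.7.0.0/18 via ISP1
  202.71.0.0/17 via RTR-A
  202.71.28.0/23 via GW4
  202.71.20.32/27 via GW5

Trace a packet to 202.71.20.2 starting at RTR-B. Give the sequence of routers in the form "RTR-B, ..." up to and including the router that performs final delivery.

At RTR-B: longest match for 202.71.20.2 is 202.71.0.0/17 -> RTR-A
At RTR-A: longest match for 202.71.20.2 is 202.0.0.0/9 -> RTR-C
At RTR-C: longest match for 202.71.20.2 is 202.64.0.0/10 -> directly connected

RTR-B, RTR-A, RTR-C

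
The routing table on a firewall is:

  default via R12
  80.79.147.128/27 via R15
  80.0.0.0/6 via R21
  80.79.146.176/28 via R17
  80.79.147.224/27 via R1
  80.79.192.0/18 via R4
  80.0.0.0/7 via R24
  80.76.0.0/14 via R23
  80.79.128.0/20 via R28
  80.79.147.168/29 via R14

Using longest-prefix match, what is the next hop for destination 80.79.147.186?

Routes whose prefix contains 80.79.147.186:
  0.0.0.0/0 (default, matches everything) -> R12
  80.0.0.0/6 (80.0.0.0 - 83.255.255.255) -> R21
  80.0.0.0/7 (80.0.0.0 - 81.255.255.255) -> R24
  80.76.0.0/14 (80.76.0.0 - 80.79.255.255) -> R23
More-specific entries that do NOT match:
  80.79.147.168/29 (80.79.147.168 - 80.79.147.175) does not contain 80.79.147.186
  80.79.146.176/28 (80.79.146.176 - 80.79.146.191) does not contain 80.79.147.186
  80.79.147.128/27 (80.79.147.128 - 80.79.147.159) does not contain 80.79.147.186
  80.79.147.224/27 (80.79.147.224 - 80.79.147.255) does not contain 80.79.147.186
  80.79.128.0/20 (80.79.128.0 - 80.79.143.255) does not contain 80.79.147.186
  80.79.192.0/18 (80.79.192.0 - 80.79.255.255) does not contain 80.79.147.186
Longest matching prefix is /14 -> next hop R23.

R23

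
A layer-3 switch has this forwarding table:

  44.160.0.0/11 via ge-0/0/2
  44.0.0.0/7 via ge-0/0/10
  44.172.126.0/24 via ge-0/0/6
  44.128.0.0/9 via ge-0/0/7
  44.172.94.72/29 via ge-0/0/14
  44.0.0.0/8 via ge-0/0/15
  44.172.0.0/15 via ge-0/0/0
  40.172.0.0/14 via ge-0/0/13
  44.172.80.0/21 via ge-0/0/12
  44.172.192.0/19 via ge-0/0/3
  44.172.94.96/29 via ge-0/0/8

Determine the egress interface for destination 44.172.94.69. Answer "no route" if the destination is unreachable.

Routes whose prefix contains 44.172.94.69:
  44.0.0.0/7 (44.0.0.0 - 45.255.255.255) -> ge-0/0/10
  44.0.0.0/8 (44.0.0.0 - 44.255.255.255) -> ge-0/0/15
  44.128.0.0/9 (44.128.0.0 - 44.255.255.255) -> ge-0/0/7
  44.160.0.0/11 (44.160.0.0 - 44.191.255.255) -> ge-0/0/2
  44.172.0.0/15 (44.172.0.0 - 44.173.255.255) -> ge-0/0/0
More-specific entries that do NOT match:
  44.172.94.72/29 (44.172.94.72 - 44.172.94.79) does not contain 44.172.94.69
  44.172.94.96/29 (44.172.94.96 - 44.172.94.103) does not contain 44.172.94.69
  44.172.126.0/24 (44.172.126.0 - 44.172.126.255) does not contain 44.172.94.69
  44.172.80.0/21 (44.172.80.0 - 44.172.87.255) does not contain 44.172.94.69
  44.172.192.0/19 (44.172.192.0 - 44.172.223.255) does not contain 44.172.94.69
Longest matching prefix is /15 -> interface ge-0/0/0.

ge-0/0/0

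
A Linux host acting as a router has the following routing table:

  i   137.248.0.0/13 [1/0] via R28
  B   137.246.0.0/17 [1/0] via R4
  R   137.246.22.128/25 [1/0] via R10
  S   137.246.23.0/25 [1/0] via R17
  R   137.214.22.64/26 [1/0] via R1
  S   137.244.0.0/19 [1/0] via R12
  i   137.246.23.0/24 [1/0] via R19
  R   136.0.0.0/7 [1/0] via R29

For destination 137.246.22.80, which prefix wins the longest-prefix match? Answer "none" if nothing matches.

Entries matching 137.246.22.80:
  136.0.0.0/7 (136.0.0.0 - 137.255.255.255)
  137.246.0.0/17 (137.246.0.0 - 137.246.127.255)
Most specific is 137.246.0.0/17.

137.246.0.0/17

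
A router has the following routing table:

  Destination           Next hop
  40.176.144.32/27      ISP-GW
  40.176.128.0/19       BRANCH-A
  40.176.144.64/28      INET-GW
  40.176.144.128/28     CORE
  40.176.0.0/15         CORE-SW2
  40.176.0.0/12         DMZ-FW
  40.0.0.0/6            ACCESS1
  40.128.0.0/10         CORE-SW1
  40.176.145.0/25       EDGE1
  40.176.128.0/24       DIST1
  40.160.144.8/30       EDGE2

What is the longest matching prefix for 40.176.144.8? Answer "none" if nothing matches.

40.176.128.0/19

Entries matching 40.176.144.8:
  40.0.0.0/6 (40.0.0.0 - 43.255.255.255)
  40.128.0.0/10 (40.128.0.0 - 40.191.255.255)
  40.176.0.0/12 (40.176.0.0 - 40.191.255.255)
  40.176.0.0/15 (40.176.0.0 - 40.177.255.255)
  40.176.128.0/19 (40.176.128.0 - 40.176.159.255)
Most specific is 40.176.128.0/19.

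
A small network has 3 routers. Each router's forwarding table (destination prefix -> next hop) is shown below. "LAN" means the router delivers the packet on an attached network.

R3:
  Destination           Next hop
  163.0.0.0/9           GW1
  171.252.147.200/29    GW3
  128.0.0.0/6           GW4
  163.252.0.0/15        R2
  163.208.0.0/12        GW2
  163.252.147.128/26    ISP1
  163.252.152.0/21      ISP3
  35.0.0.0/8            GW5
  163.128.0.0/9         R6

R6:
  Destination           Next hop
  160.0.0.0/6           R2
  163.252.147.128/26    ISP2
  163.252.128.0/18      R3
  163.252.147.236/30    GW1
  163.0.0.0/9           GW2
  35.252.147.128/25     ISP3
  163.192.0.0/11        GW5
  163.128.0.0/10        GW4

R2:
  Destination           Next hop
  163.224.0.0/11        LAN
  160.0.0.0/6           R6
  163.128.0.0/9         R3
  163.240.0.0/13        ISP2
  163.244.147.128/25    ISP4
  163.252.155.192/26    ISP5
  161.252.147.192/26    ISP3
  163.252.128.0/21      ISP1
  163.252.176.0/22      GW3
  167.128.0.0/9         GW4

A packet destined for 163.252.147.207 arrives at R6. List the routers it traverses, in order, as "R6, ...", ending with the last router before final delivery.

At R6: longest match for 163.252.147.207 is 163.252.128.0/18 -> R3
At R3: longest match for 163.252.147.207 is 163.252.0.0/15 -> R2
At R2: longest match for 163.252.147.207 is 163.224.0.0/11 -> LAN

R6, R3, R2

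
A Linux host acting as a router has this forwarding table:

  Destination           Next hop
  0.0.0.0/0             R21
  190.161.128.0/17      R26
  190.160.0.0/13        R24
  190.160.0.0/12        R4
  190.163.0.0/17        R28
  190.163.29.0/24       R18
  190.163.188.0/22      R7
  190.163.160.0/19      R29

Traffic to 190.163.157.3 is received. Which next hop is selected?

Routes whose prefix contains 190.163.157.3:
  0.0.0.0/0 (default, matches everything) -> R21
  190.160.0.0/12 (190.160.0.0 - 190.175.255.255) -> R4
  190.160.0.0/13 (190.160.0.0 - 190.167.255.255) -> R24
More-specific entries that do NOT match:
  190.163.29.0/24 (190.163.29.0 - 190.163.29.255) does not contain 190.163.157.3
  190.163.188.0/22 (190.163.188.0 - 190.163.191.255) does not contain 190.163.157.3
  190.163.160.0/19 (190.163.160.0 - 190.163.191.255) does not contain 190.163.157.3
  190.161.128.0/17 (190.161.128.0 - 190.161.255.255) does not contain 190.163.157.3
  190.163.0.0/17 (190.163.0.0 - 190.163.127.255) does not contain 190.163.157.3
Longest matching prefix is /13 -> next hop R24.

R24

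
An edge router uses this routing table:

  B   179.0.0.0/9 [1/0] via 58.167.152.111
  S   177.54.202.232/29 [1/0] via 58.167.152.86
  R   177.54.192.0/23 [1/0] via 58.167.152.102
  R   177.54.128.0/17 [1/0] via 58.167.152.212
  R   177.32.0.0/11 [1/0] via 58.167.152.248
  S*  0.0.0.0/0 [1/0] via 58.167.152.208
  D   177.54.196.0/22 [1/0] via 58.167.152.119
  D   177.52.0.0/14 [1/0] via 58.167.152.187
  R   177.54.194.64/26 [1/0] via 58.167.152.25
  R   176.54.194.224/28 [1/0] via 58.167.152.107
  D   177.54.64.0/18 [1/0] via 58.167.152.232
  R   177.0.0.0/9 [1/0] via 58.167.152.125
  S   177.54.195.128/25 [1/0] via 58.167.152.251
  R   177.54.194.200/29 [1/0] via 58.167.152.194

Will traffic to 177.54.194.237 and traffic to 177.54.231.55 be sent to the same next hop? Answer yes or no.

yes

177.54.194.237: longest match 177.54.128.0/17 -> 58.167.152.212
177.54.231.55: longest match 177.54.128.0/17 -> 58.167.152.212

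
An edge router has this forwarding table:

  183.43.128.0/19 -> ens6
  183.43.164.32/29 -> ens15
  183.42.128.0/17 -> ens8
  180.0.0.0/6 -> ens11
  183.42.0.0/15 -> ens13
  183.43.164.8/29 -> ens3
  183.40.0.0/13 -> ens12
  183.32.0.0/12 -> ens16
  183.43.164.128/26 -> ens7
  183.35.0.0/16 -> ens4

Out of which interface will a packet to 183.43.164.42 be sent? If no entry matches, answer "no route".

ens13

Routes whose prefix contains 183.43.164.42:
  180.0.0.0/6 (180.0.0.0 - 183.255.255.255) -> ens11
  183.32.0.0/12 (183.32.0.0 - 183.47.255.255) -> ens16
  183.40.0.0/13 (183.40.0.0 - 183.47.255.255) -> ens12
  183.42.0.0/15 (183.42.0.0 - 183.43.255.255) -> ens13
More-specific entries that do NOT match:
  183.43.164.32/29 (183.43.164.32 - 183.43.164.39) does not contain 183.43.164.42
  183.43.164.8/29 (183.43.164.8 - 183.43.164.15) does not contain 183.43.164.42
  183.43.164.128/26 (183.43.164.128 - 183.43.164.191) does not contain 183.43.164.42
  183.43.128.0/19 (183.43.128.0 - 183.43.159.255) does not contain 183.43.164.42
  183.42.128.0/17 (183.42.128.0 - 183.42.255.255) does not contain 183.43.164.42
  183.35.0.0/16 (183.35.0.0 - 183.35.255.255) does not contain 183.43.164.42
Longest matching prefix is /15 -> interface ens13.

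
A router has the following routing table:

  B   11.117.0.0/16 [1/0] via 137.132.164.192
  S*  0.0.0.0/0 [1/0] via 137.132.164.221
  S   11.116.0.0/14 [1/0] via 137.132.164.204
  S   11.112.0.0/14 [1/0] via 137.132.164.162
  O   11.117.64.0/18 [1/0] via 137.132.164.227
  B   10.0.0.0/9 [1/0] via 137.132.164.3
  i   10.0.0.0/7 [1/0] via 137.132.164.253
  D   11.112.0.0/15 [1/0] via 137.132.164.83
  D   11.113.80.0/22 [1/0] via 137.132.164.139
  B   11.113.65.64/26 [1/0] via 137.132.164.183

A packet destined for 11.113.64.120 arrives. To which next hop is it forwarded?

Routes whose prefix contains 11.113.64.120:
  0.0.0.0/0 (default, matches everything) -> 137.132.164.221
  10.0.0.0/7 (10.0.0.0 - 11.255.255.255) -> 137.132.164.253
  11.112.0.0/14 (11.112.0.0 - 11.115.255.255) -> 137.132.164.162
  11.112.0.0/15 (11.112.0.0 - 11.113.255.255) -> 137.132.164.83
More-specific entries that do NOT match:
  11.113.65.64/26 (11.113.65.64 - 11.113.65.127) does not contain 11.113.64.120
  11.113.80.0/22 (11.113.80.0 - 11.113.83.255) does not contain 11.113.64.120
  11.117.64.0/18 (11.117.64.0 - 11.117.127.255) does not contain 11.113.64.120
  11.117.0.0/16 (11.117.0.0 - 11.117.255.255) does not contain 11.113.64.120
Longest matching prefix is /15 -> next hop 137.132.164.83.

137.132.164.83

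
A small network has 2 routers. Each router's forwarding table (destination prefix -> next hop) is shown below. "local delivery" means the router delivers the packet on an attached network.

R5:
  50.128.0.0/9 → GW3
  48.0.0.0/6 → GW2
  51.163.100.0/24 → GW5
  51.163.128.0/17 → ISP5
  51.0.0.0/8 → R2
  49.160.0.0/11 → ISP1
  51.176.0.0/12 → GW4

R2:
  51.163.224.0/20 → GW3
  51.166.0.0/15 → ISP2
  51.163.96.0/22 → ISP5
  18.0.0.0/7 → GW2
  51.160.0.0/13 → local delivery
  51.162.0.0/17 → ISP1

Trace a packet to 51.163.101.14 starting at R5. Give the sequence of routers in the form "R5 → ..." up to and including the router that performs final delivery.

R5 → R2

At R5: longest match for 51.163.101.14 is 51.0.0.0/8 -> R2
At R2: longest match for 51.163.101.14 is 51.160.0.0/13 -> local delivery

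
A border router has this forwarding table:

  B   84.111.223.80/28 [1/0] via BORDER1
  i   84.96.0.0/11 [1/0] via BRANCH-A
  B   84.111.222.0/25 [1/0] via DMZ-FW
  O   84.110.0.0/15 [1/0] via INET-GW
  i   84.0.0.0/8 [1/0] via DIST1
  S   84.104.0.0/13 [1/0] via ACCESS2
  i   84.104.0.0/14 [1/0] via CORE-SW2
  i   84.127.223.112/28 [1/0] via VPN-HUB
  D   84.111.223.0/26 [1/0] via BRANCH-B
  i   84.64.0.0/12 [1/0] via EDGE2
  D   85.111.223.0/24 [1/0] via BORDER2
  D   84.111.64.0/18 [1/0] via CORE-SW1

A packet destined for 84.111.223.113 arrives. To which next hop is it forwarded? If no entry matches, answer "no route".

Routes whose prefix contains 84.111.223.113:
  84.0.0.0/8 (84.0.0.0 - 84.255.255.255) -> DIST1
  84.96.0.0/11 (84.96.0.0 - 84.127.255.255) -> BRANCH-A
  84.104.0.0/13 (84.104.0.0 - 84.111.255.255) -> ACCESS2
  84.110.0.0/15 (84.110.0.0 - 84.111.255.255) -> INET-GW
More-specific entries that do NOT match:
  84.111.223.80/28 (84.111.223.80 - 84.111.223.95) does not contain 84.111.223.113
  84.127.223.112/28 (84.127.223.112 - 84.127.223.127) does not contain 84.111.223.113
  84.111.223.0/26 (84.111.223.0 - 84.111.223.63) does not contain 84.111.223.113
  84.111.222.0/25 (84.111.222.0 - 84.111.222.127) does not contain 84.111.223.113
  85.111.223.0/24 (85.111.223.0 - 85.111.223.255) does not contain 84.111.223.113
  84.111.64.0/18 (84.111.64.0 - 84.111.127.255) does not contain 84.111.223.113
Longest matching prefix is /15 -> next hop INET-GW.

INET-GW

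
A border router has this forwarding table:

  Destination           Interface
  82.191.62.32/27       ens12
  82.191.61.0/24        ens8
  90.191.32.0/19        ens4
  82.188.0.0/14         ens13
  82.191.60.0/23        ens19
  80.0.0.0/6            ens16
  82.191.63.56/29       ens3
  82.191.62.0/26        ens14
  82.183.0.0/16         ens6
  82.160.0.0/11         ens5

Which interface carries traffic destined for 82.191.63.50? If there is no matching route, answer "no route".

ens13

Routes whose prefix contains 82.191.63.50:
  80.0.0.0/6 (80.0.0.0 - 83.255.255.255) -> ens16
  82.160.0.0/11 (82.160.0.0 - 82.191.255.255) -> ens5
  82.188.0.0/14 (82.188.0.0 - 82.191.255.255) -> ens13
More-specific entries that do NOT match:
  82.191.63.56/29 (82.191.63.56 - 82.191.63.63) does not contain 82.191.63.50
  82.191.62.32/27 (82.191.62.32 - 82.191.62.63) does not contain 82.191.63.50
  82.191.62.0/26 (82.191.62.0 - 82.191.62.63) does not contain 82.191.63.50
  82.191.61.0/24 (82.191.61.0 - 82.191.61.255) does not contain 82.191.63.50
  82.191.60.0/23 (82.191.60.0 - 82.191.61.255) does not contain 82.191.63.50
  90.191.32.0/19 (90.191.32.0 - 90.191.63.255) does not contain 82.191.63.50
  82.183.0.0/16 (82.183.0.0 - 82.183.255.255) does not contain 82.191.63.50
Longest matching prefix is /14 -> interface ens13.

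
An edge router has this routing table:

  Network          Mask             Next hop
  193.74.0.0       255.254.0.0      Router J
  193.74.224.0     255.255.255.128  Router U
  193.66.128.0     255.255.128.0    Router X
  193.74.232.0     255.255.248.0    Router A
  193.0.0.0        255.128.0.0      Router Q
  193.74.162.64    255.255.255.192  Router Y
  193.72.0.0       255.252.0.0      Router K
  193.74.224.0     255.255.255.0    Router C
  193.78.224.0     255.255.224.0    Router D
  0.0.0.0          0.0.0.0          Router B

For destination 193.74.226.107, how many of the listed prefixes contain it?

Prefixes containing 193.74.226.107:
  0.0.0.0/0 (default, matches everything)
  193.0.0.0/9 (193.0.0.0 - 193.127.255.255)
  193.72.0.0/14 (193.72.0.0 - 193.75.255.255)
  193.74.0.0/15 (193.74.0.0 - 193.75.255.255)
Total matching entries: 4.

4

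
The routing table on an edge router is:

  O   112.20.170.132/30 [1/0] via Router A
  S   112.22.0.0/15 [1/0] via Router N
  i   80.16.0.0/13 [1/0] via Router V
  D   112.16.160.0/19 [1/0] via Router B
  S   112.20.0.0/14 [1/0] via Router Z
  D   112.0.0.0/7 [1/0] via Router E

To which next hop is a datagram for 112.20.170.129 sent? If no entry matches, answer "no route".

Router Z

Routes whose prefix contains 112.20.170.129:
  112.0.0.0/7 (112.0.0.0 - 113.255.255.255) -> Router E
  112.20.0.0/14 (112.20.0.0 - 112.23.255.255) -> Router Z
More-specific entries that do NOT match:
  112.20.170.132/30 (112.20.170.132 - 112.20.170.135) does not contain 112.20.170.129
  112.16.160.0/19 (112.16.160.0 - 112.16.191.255) does not contain 112.20.170.129
  112.22.0.0/15 (112.22.0.0 - 112.23.255.255) does not contain 112.20.170.129
Longest matching prefix is /14 -> next hop Router Z.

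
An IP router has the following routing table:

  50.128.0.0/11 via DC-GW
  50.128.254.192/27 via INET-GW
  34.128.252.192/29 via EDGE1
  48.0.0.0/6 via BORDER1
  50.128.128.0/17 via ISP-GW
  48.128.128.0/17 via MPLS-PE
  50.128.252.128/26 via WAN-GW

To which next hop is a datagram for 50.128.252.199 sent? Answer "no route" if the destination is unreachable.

ISP-GW

Routes whose prefix contains 50.128.252.199:
  48.0.0.0/6 (48.0.0.0 - 51.255.255.255) -> BORDER1
  50.128.0.0/11 (50.128.0.0 - 50.159.255.255) -> DC-GW
  50.128.128.0/17 (50.128.128.0 - 50.128.255.255) -> ISP-GW
More-specific entries that do NOT match:
  34.128.252.192/29 (34.128.252.192 - 34.128.252.199) does not contain 50.128.252.199
  50.128.254.192/27 (50.128.254.192 - 50.128.254.223) does not contain 50.128.252.199
  50.128.252.128/26 (50.128.252.128 - 50.128.252.191) does not contain 50.128.252.199
Longest matching prefix is /17 -> next hop ISP-GW.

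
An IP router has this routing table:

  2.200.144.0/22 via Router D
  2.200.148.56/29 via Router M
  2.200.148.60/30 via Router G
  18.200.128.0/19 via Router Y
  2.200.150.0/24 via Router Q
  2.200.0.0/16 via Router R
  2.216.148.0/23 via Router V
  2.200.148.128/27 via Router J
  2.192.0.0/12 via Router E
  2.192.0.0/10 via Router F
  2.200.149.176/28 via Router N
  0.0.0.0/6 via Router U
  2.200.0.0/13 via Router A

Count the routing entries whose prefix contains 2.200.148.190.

Prefixes containing 2.200.148.190:
  0.0.0.0/6 (0.0.0.0 - 3.255.255.255)
  2.192.0.0/10 (2.192.0.0 - 2.255.255.255)
  2.192.0.0/12 (2.192.0.0 - 2.207.255.255)
  2.200.0.0/13 (2.200.0.0 - 2.207.255.255)
  2.200.0.0/16 (2.200.0.0 - 2.200.255.255)
Total matching entries: 5.

5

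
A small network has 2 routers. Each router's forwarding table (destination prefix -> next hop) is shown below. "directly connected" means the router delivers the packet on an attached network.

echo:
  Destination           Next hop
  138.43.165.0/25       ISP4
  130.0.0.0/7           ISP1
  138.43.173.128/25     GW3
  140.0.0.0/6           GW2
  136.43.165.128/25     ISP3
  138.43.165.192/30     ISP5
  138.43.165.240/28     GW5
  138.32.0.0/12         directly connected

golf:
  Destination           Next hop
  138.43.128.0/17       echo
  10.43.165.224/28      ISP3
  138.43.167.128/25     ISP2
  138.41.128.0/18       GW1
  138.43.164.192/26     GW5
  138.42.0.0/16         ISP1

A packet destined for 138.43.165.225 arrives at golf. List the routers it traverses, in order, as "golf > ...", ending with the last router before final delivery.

At golf: longest match for 138.43.165.225 is 138.43.128.0/17 -> echo
At echo: longest match for 138.43.165.225 is 138.32.0.0/12 -> directly connected

golf > echo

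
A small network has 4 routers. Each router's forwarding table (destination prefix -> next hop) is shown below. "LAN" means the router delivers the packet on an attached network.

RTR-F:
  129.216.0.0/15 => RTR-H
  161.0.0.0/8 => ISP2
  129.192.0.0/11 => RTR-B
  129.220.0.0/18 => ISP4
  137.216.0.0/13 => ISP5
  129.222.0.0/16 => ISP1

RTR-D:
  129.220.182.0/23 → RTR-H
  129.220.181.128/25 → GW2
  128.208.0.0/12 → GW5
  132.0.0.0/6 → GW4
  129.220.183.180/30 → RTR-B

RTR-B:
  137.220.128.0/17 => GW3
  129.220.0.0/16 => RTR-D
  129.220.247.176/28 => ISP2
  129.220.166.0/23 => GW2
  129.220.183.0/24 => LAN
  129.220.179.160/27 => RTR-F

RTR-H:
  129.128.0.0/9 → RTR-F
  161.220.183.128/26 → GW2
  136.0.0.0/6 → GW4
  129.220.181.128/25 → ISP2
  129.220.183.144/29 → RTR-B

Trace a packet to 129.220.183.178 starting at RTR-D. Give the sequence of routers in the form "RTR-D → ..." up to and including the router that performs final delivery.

At RTR-D: longest match for 129.220.183.178 is 129.220.182.0/23 -> RTR-H
At RTR-H: longest match for 129.220.183.178 is 129.128.0.0/9 -> RTR-F
At RTR-F: longest match for 129.220.183.178 is 129.192.0.0/11 -> RTR-B
At RTR-B: longest match for 129.220.183.178 is 129.220.183.0/24 -> LAN

RTR-D → RTR-H → RTR-F → RTR-B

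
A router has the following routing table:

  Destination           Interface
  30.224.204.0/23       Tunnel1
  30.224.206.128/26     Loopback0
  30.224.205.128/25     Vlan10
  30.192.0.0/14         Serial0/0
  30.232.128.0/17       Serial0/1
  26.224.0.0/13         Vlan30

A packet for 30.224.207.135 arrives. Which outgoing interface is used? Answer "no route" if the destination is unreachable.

no route

No entry's prefix contains 30.224.207.135; there is no default route.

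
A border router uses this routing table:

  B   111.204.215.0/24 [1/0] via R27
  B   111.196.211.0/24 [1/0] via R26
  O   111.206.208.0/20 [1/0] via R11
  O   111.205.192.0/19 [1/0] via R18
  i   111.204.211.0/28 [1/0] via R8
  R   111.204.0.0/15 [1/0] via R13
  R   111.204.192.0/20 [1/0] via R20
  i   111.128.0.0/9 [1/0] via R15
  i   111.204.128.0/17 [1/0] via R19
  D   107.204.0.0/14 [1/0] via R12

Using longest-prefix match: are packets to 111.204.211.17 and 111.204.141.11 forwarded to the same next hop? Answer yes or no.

yes

111.204.211.17: longest match 111.204.128.0/17 -> R19
111.204.141.11: longest match 111.204.128.0/17 -> R19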